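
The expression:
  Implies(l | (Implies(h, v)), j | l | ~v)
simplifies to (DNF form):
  j | l | ~v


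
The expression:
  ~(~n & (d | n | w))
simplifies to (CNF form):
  (n | ~d) & (n | ~w)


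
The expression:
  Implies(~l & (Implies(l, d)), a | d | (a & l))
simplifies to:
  a | d | l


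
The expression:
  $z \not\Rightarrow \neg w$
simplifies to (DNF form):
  $w \wedge z$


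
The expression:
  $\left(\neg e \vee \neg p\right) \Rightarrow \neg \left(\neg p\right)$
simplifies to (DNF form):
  $p$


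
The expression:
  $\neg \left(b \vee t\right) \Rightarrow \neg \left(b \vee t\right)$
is always true.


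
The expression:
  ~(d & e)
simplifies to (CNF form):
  ~d | ~e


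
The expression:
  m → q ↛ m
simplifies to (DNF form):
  ¬m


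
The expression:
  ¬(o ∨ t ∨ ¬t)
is never true.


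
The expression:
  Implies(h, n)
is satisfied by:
  {n: True, h: False}
  {h: False, n: False}
  {h: True, n: True}


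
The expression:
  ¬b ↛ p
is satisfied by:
  {p: False, b: False}


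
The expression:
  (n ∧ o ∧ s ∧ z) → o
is always true.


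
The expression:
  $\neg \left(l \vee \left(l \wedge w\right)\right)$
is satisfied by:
  {l: False}


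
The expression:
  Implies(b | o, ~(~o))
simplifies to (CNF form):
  o | ~b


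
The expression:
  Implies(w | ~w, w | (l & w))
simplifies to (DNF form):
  w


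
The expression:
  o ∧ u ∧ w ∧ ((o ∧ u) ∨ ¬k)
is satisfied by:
  {u: True, w: True, o: True}


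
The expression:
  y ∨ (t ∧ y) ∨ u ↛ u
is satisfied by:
  {y: True}


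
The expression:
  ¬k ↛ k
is always true.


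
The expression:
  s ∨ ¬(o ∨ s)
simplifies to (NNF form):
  s ∨ ¬o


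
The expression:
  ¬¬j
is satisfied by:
  {j: True}


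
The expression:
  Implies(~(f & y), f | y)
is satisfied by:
  {y: True, f: True}
  {y: True, f: False}
  {f: True, y: False}


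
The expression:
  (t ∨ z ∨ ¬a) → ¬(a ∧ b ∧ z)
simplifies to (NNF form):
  ¬a ∨ ¬b ∨ ¬z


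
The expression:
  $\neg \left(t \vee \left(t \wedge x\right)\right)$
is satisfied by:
  {t: False}


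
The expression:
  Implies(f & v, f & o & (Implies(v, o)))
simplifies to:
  o | ~f | ~v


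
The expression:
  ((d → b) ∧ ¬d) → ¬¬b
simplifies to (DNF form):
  b ∨ d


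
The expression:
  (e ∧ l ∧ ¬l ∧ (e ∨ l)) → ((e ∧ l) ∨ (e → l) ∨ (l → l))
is always true.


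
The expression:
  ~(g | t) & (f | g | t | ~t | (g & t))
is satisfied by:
  {g: False, t: False}


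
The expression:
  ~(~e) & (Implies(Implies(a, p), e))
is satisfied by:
  {e: True}


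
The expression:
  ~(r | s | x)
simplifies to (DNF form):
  ~r & ~s & ~x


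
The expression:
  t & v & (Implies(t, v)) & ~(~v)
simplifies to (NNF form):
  t & v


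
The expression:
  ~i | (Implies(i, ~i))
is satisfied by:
  {i: False}


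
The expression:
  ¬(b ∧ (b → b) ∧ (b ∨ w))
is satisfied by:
  {b: False}


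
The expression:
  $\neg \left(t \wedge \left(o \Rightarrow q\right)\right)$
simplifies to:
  $\left(o \wedge \neg q\right) \vee \neg t$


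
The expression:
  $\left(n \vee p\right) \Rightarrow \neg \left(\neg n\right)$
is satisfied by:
  {n: True, p: False}
  {p: False, n: False}
  {p: True, n: True}


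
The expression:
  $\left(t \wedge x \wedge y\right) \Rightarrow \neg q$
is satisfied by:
  {t: False, x: False, y: False, q: False}
  {q: True, t: False, x: False, y: False}
  {y: True, t: False, x: False, q: False}
  {q: True, y: True, t: False, x: False}
  {x: True, q: False, t: False, y: False}
  {q: True, x: True, t: False, y: False}
  {y: True, x: True, q: False, t: False}
  {q: True, y: True, x: True, t: False}
  {t: True, y: False, x: False, q: False}
  {q: True, t: True, y: False, x: False}
  {y: True, t: True, q: False, x: False}
  {q: True, y: True, t: True, x: False}
  {x: True, t: True, y: False, q: False}
  {q: True, x: True, t: True, y: False}
  {y: True, x: True, t: True, q: False}


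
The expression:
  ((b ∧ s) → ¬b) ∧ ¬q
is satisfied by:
  {q: False, s: False, b: False}
  {b: True, q: False, s: False}
  {s: True, q: False, b: False}


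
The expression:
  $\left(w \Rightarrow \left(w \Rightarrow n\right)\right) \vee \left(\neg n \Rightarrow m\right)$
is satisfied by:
  {n: True, m: True, w: False}
  {n: True, w: False, m: False}
  {m: True, w: False, n: False}
  {m: False, w: False, n: False}
  {n: True, m: True, w: True}
  {n: True, w: True, m: False}
  {m: True, w: True, n: False}


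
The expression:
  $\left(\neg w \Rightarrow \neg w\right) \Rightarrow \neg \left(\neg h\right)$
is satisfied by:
  {h: True}


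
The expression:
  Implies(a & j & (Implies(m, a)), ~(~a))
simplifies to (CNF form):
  True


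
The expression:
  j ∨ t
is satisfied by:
  {t: True, j: True}
  {t: True, j: False}
  {j: True, t: False}


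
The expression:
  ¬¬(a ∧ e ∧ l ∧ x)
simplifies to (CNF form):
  a ∧ e ∧ l ∧ x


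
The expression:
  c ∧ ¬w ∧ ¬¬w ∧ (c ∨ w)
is never true.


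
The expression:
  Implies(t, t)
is always true.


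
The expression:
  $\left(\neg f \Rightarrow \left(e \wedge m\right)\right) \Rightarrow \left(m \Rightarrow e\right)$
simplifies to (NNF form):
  $e \vee \neg f \vee \neg m$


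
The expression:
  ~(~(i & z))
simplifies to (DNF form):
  i & z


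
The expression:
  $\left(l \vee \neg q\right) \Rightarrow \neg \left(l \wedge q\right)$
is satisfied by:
  {l: False, q: False}
  {q: True, l: False}
  {l: True, q: False}


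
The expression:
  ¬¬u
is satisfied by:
  {u: True}


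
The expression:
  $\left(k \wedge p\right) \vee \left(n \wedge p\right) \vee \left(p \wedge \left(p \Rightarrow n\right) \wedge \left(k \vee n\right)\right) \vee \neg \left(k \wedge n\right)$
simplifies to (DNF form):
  $p \vee \neg k \vee \neg n$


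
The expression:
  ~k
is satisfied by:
  {k: False}


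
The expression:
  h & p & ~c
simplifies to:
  h & p & ~c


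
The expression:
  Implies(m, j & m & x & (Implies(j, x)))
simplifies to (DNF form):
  ~m | (j & x)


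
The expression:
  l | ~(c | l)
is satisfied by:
  {l: True, c: False}
  {c: False, l: False}
  {c: True, l: True}


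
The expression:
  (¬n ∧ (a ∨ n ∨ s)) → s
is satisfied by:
  {n: True, s: True, a: False}
  {n: True, s: False, a: False}
  {s: True, n: False, a: False}
  {n: False, s: False, a: False}
  {n: True, a: True, s: True}
  {n: True, a: True, s: False}
  {a: True, s: True, n: False}


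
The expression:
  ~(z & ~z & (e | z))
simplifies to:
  True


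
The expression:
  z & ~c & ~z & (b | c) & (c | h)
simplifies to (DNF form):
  False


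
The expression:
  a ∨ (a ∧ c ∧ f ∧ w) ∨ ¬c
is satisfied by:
  {a: True, c: False}
  {c: False, a: False}
  {c: True, a: True}


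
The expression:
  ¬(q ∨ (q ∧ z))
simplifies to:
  ¬q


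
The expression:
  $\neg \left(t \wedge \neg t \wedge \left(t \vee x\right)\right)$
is always true.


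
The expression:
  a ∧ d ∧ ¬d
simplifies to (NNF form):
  False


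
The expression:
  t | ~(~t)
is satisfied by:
  {t: True}


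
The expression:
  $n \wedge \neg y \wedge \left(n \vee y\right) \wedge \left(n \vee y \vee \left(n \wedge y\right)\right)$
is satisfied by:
  {n: True, y: False}


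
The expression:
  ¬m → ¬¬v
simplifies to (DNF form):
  m ∨ v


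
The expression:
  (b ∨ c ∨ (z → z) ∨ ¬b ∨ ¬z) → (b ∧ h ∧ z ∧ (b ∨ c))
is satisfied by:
  {h: True, z: True, b: True}


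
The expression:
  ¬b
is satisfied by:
  {b: False}


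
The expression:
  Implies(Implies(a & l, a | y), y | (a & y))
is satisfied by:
  {y: True}


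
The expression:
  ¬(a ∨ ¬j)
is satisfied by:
  {j: True, a: False}


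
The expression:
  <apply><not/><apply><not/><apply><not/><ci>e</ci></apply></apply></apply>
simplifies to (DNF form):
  <apply><not/><ci>e</ci></apply>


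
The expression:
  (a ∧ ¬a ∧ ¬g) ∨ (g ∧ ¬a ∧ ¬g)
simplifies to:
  False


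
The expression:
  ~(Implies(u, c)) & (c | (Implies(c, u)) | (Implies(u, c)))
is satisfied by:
  {u: True, c: False}


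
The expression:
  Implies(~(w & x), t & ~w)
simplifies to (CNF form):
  (t | w) & (t | x) & (w | ~w) & (x | ~w)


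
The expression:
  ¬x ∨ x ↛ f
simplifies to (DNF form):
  ¬f ∨ ¬x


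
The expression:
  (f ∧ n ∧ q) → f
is always true.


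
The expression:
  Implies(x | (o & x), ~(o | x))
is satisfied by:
  {x: False}


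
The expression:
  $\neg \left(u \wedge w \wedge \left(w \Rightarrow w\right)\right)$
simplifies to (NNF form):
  $\neg u \vee \neg w$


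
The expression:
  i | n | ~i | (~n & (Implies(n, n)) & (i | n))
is always true.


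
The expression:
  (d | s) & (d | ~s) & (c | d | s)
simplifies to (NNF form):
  d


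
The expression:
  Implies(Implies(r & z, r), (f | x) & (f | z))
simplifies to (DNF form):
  f | (x & z)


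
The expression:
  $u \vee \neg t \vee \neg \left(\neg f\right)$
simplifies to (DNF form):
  $f \vee u \vee \neg t$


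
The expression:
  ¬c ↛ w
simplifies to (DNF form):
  w ∨ ¬c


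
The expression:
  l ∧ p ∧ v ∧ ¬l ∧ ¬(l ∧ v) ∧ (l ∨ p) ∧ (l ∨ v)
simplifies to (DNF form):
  False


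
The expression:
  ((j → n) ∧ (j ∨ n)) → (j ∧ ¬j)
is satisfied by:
  {n: False}


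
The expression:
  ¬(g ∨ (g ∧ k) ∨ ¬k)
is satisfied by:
  {k: True, g: False}


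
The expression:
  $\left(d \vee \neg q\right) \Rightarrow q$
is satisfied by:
  {q: True}


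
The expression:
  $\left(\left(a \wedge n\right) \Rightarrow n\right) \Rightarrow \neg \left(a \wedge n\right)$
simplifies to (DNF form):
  $\neg a \vee \neg n$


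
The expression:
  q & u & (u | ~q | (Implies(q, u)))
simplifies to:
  q & u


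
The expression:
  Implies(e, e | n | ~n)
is always true.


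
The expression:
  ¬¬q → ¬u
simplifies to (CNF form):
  ¬q ∨ ¬u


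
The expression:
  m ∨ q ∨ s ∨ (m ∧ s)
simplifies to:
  m ∨ q ∨ s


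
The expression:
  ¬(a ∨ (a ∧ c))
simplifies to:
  ¬a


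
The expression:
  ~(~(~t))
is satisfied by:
  {t: False}


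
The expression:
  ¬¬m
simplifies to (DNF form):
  m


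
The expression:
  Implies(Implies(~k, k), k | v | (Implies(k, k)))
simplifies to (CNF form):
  True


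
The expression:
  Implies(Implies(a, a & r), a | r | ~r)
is always true.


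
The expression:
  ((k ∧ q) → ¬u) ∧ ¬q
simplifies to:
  ¬q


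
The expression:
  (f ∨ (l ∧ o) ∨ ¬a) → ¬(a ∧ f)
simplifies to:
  ¬a ∨ ¬f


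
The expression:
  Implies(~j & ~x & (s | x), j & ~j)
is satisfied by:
  {j: True, x: True, s: False}
  {j: True, s: False, x: False}
  {x: True, s: False, j: False}
  {x: False, s: False, j: False}
  {j: True, x: True, s: True}
  {j: True, s: True, x: False}
  {x: True, s: True, j: False}


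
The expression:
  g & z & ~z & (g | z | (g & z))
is never true.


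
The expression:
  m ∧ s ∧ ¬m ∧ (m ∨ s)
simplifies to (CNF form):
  False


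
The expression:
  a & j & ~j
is never true.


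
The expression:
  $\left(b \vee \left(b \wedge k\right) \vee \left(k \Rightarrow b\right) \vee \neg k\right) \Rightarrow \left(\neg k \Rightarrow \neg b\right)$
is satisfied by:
  {k: True, b: False}
  {b: False, k: False}
  {b: True, k: True}


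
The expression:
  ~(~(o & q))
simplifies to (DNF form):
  o & q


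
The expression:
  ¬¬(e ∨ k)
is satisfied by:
  {k: True, e: True}
  {k: True, e: False}
  {e: True, k: False}


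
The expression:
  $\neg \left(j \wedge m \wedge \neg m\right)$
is always true.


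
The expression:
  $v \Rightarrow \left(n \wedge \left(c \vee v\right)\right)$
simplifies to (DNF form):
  $n \vee \neg v$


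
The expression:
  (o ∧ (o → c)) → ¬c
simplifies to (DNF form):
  ¬c ∨ ¬o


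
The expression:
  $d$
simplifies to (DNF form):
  $d$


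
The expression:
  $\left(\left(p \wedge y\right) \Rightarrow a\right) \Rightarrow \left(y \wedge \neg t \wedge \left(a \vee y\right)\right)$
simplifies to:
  $y \wedge \left(p \vee \neg t\right) \wedge \left(\neg a \vee \neg t\right)$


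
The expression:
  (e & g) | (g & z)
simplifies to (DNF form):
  (e & g) | (g & z)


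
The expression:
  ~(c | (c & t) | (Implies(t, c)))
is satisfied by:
  {t: True, c: False}


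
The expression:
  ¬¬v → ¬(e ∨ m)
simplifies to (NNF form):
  (¬e ∧ ¬m) ∨ ¬v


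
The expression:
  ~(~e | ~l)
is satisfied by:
  {e: True, l: True}


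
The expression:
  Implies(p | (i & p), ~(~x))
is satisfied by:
  {x: True, p: False}
  {p: False, x: False}
  {p: True, x: True}


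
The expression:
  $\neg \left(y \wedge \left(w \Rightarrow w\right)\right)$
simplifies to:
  $\neg y$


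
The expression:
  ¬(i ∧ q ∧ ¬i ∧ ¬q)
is always true.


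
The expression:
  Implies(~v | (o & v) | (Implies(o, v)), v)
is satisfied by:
  {v: True}


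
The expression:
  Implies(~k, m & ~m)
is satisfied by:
  {k: True}


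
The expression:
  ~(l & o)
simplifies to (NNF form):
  ~l | ~o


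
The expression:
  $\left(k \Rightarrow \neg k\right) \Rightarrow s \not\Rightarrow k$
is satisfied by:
  {k: True, s: True}
  {k: True, s: False}
  {s: True, k: False}


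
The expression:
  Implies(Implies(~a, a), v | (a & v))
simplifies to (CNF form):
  v | ~a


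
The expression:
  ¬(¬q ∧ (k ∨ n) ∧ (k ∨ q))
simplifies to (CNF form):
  q ∨ ¬k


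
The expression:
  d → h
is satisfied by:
  {h: True, d: False}
  {d: False, h: False}
  {d: True, h: True}


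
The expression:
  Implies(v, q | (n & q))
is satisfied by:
  {q: True, v: False}
  {v: False, q: False}
  {v: True, q: True}


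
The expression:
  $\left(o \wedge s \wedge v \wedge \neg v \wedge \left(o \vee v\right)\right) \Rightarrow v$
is always true.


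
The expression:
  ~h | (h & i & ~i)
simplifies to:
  ~h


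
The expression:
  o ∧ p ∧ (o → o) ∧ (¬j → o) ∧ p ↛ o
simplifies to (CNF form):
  False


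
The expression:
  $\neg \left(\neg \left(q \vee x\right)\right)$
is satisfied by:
  {x: True, q: True}
  {x: True, q: False}
  {q: True, x: False}


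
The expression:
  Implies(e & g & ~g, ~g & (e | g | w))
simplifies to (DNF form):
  True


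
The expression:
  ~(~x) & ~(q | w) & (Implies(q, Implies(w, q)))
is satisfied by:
  {x: True, q: False, w: False}


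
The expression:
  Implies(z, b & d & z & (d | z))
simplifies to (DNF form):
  ~z | (b & d)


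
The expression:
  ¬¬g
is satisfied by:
  {g: True}


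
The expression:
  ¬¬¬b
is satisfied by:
  {b: False}


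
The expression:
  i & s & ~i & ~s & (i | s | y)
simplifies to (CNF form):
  False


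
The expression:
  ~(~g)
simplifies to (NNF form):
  g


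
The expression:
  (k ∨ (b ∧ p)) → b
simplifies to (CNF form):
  b ∨ ¬k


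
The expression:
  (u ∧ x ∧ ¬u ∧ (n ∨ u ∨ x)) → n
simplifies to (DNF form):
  True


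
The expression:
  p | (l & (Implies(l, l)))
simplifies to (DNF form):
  l | p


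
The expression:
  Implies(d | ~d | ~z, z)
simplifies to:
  z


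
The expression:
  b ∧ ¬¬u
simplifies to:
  b ∧ u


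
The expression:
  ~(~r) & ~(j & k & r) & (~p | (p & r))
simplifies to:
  r & (~j | ~k)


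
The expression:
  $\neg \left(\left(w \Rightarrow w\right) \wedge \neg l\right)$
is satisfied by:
  {l: True}


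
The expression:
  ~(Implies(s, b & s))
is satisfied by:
  {s: True, b: False}


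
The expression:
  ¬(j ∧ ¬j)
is always true.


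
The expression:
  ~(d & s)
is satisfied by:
  {s: False, d: False}
  {d: True, s: False}
  {s: True, d: False}


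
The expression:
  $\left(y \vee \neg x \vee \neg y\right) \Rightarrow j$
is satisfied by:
  {j: True}


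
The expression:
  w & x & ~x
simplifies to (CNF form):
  False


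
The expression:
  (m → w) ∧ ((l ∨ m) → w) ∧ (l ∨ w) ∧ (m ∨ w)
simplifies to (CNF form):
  w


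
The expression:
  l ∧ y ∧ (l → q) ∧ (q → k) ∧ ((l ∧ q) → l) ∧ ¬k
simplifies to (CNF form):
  False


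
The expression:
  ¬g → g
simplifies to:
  g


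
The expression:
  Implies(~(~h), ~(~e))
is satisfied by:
  {e: True, h: False}
  {h: False, e: False}
  {h: True, e: True}


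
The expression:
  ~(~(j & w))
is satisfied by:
  {j: True, w: True}


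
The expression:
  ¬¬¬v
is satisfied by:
  {v: False}


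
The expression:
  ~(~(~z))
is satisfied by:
  {z: False}


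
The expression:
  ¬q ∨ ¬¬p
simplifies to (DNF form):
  p ∨ ¬q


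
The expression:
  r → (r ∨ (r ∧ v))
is always true.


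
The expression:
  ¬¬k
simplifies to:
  k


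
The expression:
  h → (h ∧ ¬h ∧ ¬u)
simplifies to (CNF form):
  ¬h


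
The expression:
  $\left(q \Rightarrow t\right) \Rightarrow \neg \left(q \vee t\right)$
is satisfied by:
  {t: False}


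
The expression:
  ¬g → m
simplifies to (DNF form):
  g ∨ m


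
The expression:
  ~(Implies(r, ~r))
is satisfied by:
  {r: True}


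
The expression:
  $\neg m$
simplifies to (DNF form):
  $\neg m$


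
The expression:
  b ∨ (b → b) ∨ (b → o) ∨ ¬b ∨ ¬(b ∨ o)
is always true.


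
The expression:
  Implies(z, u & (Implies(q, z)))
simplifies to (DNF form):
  u | ~z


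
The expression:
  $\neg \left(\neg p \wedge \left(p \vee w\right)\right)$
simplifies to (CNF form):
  $p \vee \neg w$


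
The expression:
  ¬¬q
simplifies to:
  q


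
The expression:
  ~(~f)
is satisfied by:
  {f: True}


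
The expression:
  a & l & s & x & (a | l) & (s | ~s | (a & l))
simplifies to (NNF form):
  a & l & s & x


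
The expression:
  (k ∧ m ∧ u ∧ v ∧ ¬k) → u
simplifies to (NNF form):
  True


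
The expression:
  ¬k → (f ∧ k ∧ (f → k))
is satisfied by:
  {k: True}


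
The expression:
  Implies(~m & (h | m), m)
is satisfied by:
  {m: True, h: False}
  {h: False, m: False}
  {h: True, m: True}


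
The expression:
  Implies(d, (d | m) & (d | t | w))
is always true.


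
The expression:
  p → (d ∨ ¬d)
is always true.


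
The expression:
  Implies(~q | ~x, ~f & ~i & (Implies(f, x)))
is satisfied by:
  {x: True, q: True, i: False, f: False}
  {x: True, i: False, q: False, f: False}
  {q: True, x: False, i: False, f: False}
  {x: False, i: False, q: False, f: False}
  {f: True, x: True, q: True, i: False}
  {x: True, q: True, i: True, f: False}
  {f: True, x: True, q: True, i: True}


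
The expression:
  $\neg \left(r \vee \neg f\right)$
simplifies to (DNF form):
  $f \wedge \neg r$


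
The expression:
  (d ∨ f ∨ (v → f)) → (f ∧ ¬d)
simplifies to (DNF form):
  (f ∧ ¬d) ∨ (v ∧ ¬d)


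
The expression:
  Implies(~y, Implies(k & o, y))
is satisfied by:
  {y: True, k: False, o: False}
  {k: False, o: False, y: False}
  {y: True, o: True, k: False}
  {o: True, k: False, y: False}
  {y: True, k: True, o: False}
  {k: True, y: False, o: False}
  {y: True, o: True, k: True}


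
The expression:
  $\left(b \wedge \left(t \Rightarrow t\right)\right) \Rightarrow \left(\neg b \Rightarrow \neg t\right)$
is always true.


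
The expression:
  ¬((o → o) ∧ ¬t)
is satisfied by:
  {t: True}


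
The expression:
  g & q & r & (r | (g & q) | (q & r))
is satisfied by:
  {r: True, g: True, q: True}


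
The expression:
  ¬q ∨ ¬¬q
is always true.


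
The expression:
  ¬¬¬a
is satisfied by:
  {a: False}


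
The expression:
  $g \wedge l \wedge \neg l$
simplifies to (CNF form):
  $\text{False}$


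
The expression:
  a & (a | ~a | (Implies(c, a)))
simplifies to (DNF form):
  a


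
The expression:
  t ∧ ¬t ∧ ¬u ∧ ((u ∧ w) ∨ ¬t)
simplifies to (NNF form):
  False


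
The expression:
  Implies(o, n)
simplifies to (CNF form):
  n | ~o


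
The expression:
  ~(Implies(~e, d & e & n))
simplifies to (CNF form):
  ~e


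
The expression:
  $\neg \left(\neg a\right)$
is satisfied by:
  {a: True}


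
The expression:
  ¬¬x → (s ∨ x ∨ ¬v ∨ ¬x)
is always true.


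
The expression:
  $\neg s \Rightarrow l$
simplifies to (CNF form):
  $l \vee s$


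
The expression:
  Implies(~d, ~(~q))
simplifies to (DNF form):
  d | q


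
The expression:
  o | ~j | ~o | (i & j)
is always true.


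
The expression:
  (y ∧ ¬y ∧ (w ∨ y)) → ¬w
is always true.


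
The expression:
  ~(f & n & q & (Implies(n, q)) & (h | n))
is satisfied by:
  {q: False, n: False, f: False}
  {f: True, q: False, n: False}
  {n: True, q: False, f: False}
  {f: True, n: True, q: False}
  {q: True, f: False, n: False}
  {f: True, q: True, n: False}
  {n: True, q: True, f: False}


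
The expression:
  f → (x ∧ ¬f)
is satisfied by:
  {f: False}


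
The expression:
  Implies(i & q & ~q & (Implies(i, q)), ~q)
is always true.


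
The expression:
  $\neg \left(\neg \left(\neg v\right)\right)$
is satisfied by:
  {v: False}


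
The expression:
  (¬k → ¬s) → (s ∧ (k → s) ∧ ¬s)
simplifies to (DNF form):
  s ∧ ¬k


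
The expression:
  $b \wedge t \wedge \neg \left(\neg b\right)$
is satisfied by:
  {t: True, b: True}


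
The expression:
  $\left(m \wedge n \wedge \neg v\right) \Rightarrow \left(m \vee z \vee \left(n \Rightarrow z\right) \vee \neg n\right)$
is always true.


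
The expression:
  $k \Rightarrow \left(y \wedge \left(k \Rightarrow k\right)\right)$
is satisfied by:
  {y: True, k: False}
  {k: False, y: False}
  {k: True, y: True}


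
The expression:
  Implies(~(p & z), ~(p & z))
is always true.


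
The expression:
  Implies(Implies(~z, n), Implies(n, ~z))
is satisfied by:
  {z: False, n: False}
  {n: True, z: False}
  {z: True, n: False}


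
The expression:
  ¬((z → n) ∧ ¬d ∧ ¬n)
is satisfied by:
  {n: True, d: True, z: True}
  {n: True, d: True, z: False}
  {n: True, z: True, d: False}
  {n: True, z: False, d: False}
  {d: True, z: True, n: False}
  {d: True, z: False, n: False}
  {z: True, d: False, n: False}


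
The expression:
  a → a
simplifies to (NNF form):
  True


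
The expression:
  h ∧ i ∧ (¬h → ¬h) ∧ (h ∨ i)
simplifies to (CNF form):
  h ∧ i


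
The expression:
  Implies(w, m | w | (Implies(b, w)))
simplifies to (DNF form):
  True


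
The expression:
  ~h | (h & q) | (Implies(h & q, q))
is always true.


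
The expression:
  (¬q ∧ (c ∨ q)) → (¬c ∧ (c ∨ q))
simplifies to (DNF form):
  q ∨ ¬c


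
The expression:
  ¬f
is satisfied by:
  {f: False}


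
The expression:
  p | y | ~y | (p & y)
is always true.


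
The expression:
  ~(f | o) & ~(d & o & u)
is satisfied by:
  {o: False, f: False}


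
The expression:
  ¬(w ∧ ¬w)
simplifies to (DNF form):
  True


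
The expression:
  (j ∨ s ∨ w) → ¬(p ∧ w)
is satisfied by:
  {p: False, w: False}
  {w: True, p: False}
  {p: True, w: False}


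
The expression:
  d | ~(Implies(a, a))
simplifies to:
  d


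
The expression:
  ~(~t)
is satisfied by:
  {t: True}


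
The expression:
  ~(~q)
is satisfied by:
  {q: True}


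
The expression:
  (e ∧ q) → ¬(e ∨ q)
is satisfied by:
  {e: False, q: False}
  {q: True, e: False}
  {e: True, q: False}


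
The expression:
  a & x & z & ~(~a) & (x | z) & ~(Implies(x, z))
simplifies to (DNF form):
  False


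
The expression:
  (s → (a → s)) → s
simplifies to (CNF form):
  s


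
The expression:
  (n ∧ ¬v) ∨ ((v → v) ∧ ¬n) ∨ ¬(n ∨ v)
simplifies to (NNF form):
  ¬n ∨ ¬v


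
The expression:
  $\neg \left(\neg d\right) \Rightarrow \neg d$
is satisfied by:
  {d: False}


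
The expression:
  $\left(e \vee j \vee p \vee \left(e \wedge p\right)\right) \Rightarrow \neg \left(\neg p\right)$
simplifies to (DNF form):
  $p \vee \left(\neg e \wedge \neg j\right)$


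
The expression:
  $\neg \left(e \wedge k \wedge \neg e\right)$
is always true.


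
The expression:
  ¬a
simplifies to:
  ¬a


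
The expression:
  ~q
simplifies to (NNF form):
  ~q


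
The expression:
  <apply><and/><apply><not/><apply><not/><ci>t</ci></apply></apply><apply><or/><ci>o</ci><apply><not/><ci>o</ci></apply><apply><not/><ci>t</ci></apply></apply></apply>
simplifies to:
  <ci>t</ci>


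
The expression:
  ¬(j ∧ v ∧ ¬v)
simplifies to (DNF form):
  True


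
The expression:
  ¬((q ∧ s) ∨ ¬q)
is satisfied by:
  {q: True, s: False}


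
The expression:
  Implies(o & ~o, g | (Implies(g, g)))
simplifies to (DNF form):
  True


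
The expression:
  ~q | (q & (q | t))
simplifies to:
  True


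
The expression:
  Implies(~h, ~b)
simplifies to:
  h | ~b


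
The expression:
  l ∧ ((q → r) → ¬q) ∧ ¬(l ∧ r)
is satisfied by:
  {l: True, r: False}


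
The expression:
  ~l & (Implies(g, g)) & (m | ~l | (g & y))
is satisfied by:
  {l: False}


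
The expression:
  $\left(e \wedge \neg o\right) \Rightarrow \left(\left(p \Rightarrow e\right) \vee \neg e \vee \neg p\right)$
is always true.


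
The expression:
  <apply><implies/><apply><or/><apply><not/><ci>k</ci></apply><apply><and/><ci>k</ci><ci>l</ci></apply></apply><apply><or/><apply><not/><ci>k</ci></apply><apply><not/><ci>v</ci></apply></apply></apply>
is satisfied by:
  {l: False, k: False, v: False}
  {v: True, l: False, k: False}
  {k: True, l: False, v: False}
  {v: True, k: True, l: False}
  {l: True, v: False, k: False}
  {v: True, l: True, k: False}
  {k: True, l: True, v: False}


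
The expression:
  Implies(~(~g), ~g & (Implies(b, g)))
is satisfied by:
  {g: False}


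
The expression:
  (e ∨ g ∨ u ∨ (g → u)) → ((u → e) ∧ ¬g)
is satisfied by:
  {e: True, g: False, u: False}
  {g: False, u: False, e: False}
  {e: True, u: True, g: False}


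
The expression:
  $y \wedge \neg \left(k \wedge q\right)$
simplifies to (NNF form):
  $y \wedge \left(\neg k \vee \neg q\right)$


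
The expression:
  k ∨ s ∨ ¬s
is always true.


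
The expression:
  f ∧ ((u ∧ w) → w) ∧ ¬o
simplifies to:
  f ∧ ¬o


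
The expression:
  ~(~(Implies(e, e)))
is always true.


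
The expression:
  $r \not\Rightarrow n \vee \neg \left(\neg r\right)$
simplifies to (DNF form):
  $r$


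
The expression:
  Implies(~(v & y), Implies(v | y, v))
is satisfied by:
  {v: True, y: False}
  {y: False, v: False}
  {y: True, v: True}


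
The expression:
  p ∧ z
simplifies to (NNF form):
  p ∧ z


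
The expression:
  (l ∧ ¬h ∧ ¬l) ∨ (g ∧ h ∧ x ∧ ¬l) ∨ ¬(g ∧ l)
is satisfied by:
  {l: False, g: False}
  {g: True, l: False}
  {l: True, g: False}


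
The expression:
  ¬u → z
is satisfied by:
  {z: True, u: True}
  {z: True, u: False}
  {u: True, z: False}


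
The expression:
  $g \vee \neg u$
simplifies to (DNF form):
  $g \vee \neg u$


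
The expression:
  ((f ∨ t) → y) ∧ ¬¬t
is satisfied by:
  {t: True, y: True}


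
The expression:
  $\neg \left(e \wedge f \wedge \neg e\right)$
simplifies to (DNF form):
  $\text{True}$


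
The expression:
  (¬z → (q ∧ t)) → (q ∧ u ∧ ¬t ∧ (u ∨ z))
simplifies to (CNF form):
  (q ∨ ¬z) ∧ (u ∨ ¬z) ∧ (¬q ∨ ¬t)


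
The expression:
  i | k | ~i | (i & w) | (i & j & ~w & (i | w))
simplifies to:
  True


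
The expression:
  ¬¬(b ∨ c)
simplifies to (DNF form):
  b ∨ c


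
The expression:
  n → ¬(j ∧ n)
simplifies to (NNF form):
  ¬j ∨ ¬n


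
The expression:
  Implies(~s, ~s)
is always true.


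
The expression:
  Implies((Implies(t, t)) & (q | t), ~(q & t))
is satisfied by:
  {t: False, q: False}
  {q: True, t: False}
  {t: True, q: False}


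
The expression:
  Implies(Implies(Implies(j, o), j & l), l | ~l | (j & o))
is always true.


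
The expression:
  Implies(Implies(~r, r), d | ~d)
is always true.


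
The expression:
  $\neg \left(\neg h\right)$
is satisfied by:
  {h: True}


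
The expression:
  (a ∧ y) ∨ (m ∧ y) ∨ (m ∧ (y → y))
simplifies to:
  m ∨ (a ∧ y)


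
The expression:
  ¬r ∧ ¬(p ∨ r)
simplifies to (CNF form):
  ¬p ∧ ¬r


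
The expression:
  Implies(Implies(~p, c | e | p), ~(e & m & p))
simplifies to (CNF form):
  ~e | ~m | ~p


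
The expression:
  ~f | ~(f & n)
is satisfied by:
  {n: False, f: False}
  {f: True, n: False}
  {n: True, f: False}


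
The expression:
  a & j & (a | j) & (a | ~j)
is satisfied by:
  {a: True, j: True}


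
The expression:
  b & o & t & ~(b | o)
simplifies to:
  False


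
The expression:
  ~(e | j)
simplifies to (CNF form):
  ~e & ~j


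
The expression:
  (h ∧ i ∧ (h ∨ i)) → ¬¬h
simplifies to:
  True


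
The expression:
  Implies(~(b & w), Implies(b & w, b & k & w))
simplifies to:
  True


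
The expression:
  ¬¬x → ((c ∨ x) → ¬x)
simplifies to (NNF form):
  ¬x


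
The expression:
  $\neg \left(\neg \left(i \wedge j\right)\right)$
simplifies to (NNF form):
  $i \wedge j$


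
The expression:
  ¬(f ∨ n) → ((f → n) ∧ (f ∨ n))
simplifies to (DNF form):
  f ∨ n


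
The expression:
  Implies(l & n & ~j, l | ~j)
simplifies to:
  True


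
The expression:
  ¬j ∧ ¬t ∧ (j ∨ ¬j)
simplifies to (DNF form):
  ¬j ∧ ¬t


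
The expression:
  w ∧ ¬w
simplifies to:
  False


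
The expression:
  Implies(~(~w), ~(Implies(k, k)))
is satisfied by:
  {w: False}


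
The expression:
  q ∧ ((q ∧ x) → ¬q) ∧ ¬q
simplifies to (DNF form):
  False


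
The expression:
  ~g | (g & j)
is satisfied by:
  {j: True, g: False}
  {g: False, j: False}
  {g: True, j: True}


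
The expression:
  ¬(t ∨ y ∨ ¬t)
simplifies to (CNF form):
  False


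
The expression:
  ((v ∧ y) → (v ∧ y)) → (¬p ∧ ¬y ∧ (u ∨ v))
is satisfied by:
  {v: True, u: True, y: False, p: False}
  {v: True, y: False, p: False, u: False}
  {u: True, y: False, p: False, v: False}


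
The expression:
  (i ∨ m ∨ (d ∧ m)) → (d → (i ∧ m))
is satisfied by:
  {i: False, d: False, m: False}
  {m: True, i: False, d: False}
  {i: True, m: False, d: False}
  {m: True, i: True, d: False}
  {d: True, m: False, i: False}
  {d: True, m: True, i: True}


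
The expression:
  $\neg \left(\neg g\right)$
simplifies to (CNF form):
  $g$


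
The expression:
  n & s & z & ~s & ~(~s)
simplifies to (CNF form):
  False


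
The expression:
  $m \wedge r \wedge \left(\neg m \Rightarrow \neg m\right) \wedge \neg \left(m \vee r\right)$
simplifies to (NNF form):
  $\text{False}$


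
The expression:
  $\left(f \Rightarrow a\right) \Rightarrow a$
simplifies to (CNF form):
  $a \vee f$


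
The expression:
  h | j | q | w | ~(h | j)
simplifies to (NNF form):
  True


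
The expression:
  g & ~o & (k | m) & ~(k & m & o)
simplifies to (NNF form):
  g & ~o & (k | m)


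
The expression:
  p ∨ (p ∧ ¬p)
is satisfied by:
  {p: True}


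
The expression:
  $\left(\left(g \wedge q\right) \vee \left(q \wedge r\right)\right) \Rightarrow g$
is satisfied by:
  {g: True, q: False, r: False}
  {g: False, q: False, r: False}
  {r: True, g: True, q: False}
  {r: True, g: False, q: False}
  {q: True, g: True, r: False}
  {q: True, g: False, r: False}
  {q: True, r: True, g: True}


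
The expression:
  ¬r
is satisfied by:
  {r: False}


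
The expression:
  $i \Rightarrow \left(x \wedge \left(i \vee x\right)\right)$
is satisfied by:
  {x: True, i: False}
  {i: False, x: False}
  {i: True, x: True}


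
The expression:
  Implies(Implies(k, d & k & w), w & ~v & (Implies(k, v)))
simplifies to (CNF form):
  (k | w) & (k | ~k) & (k | ~v) & (k | w | ~d) & (k | w | ~w) & (k | ~d | ~k) & (k | ~d | ~v) & (k | ~k | ~w) & (k | ~v | ~w) & (w | ~d | ~w) & (~d | ~k | ~w) & (~d | ~v | ~w)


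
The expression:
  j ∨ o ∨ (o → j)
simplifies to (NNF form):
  True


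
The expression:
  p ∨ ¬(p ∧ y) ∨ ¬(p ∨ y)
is always true.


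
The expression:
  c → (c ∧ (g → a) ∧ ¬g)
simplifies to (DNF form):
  ¬c ∨ ¬g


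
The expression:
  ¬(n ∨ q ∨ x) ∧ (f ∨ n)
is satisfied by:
  {f: True, x: False, n: False, q: False}


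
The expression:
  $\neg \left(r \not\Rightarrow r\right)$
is always true.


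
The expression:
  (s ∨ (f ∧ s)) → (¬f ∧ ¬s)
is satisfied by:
  {s: False}


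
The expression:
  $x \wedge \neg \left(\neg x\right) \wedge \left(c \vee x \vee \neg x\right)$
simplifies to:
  $x$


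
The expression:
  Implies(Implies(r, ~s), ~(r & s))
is always true.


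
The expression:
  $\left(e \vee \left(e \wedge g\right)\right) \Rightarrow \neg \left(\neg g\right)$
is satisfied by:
  {g: True, e: False}
  {e: False, g: False}
  {e: True, g: True}


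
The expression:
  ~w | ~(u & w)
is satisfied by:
  {w: False, u: False}
  {u: True, w: False}
  {w: True, u: False}


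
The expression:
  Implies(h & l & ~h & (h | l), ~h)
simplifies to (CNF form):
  True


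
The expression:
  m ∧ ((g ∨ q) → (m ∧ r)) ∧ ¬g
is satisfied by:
  {m: True, r: True, g: False, q: False}
  {m: True, g: False, q: False, r: False}
  {m: True, r: True, q: True, g: False}


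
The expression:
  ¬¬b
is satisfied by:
  {b: True}


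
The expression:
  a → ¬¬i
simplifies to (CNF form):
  i ∨ ¬a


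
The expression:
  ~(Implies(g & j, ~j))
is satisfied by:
  {j: True, g: True}


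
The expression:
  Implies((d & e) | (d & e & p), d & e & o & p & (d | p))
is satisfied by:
  {p: True, o: True, e: False, d: False}
  {p: True, o: False, e: False, d: False}
  {o: True, p: False, e: False, d: False}
  {p: False, o: False, e: False, d: False}
  {d: True, p: True, o: True, e: False}
  {d: True, p: True, o: False, e: False}
  {d: True, o: True, p: False, e: False}
  {d: True, o: False, p: False, e: False}
  {p: True, e: True, o: True, d: False}
  {p: True, e: True, o: False, d: False}
  {e: True, o: True, p: False, d: False}
  {e: True, p: False, o: False, d: False}
  {d: True, p: True, e: True, o: True}


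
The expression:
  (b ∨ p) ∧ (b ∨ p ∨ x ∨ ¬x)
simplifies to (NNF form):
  b ∨ p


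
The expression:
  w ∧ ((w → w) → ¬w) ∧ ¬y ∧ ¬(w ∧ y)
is never true.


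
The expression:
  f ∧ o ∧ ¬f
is never true.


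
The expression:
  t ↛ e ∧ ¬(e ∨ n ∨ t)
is never true.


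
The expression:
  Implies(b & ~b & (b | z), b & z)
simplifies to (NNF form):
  True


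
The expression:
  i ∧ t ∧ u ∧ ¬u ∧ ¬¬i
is never true.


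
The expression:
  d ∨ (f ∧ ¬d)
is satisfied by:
  {d: True, f: True}
  {d: True, f: False}
  {f: True, d: False}


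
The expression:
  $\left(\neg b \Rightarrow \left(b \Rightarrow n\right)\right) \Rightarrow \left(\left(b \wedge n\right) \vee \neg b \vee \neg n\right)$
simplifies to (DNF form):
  $\text{True}$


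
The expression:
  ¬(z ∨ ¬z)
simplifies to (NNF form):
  False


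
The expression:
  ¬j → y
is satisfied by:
  {y: True, j: True}
  {y: True, j: False}
  {j: True, y: False}


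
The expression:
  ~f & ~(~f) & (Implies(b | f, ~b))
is never true.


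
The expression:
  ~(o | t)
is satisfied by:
  {o: False, t: False}


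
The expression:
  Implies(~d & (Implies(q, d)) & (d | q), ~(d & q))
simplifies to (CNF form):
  True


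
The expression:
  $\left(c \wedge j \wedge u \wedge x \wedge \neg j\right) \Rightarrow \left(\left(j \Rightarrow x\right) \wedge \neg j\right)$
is always true.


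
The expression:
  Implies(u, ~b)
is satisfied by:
  {u: False, b: False}
  {b: True, u: False}
  {u: True, b: False}


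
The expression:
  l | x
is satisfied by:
  {x: True, l: True}
  {x: True, l: False}
  {l: True, x: False}


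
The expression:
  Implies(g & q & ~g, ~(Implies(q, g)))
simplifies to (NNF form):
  True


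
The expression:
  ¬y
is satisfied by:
  {y: False}


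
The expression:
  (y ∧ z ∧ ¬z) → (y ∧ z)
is always true.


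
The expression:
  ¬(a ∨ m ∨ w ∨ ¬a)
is never true.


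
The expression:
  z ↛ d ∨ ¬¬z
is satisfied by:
  {z: True}


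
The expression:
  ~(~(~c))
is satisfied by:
  {c: False}


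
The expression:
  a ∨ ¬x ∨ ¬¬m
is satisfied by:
  {a: True, m: True, x: False}
  {a: True, m: False, x: False}
  {m: True, a: False, x: False}
  {a: False, m: False, x: False}
  {a: True, x: True, m: True}
  {a: True, x: True, m: False}
  {x: True, m: True, a: False}


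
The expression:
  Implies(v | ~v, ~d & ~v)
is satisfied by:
  {d: False, v: False}


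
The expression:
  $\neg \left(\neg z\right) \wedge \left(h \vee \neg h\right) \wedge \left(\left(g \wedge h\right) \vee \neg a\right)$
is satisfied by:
  {z: True, h: True, g: True, a: False}
  {z: True, h: True, g: False, a: False}
  {z: True, g: True, h: False, a: False}
  {z: True, g: False, h: False, a: False}
  {z: True, a: True, h: True, g: True}


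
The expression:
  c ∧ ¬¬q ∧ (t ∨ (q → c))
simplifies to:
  c ∧ q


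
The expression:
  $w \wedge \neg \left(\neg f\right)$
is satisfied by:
  {w: True, f: True}


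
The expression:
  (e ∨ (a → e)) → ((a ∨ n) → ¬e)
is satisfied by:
  {n: False, e: False, a: False}
  {a: True, n: False, e: False}
  {n: True, a: False, e: False}
  {a: True, n: True, e: False}
  {e: True, a: False, n: False}


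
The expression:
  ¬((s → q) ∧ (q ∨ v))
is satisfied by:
  {s: True, q: False, v: False}
  {q: False, v: False, s: False}
  {s: True, v: True, q: False}


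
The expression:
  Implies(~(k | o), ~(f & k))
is always true.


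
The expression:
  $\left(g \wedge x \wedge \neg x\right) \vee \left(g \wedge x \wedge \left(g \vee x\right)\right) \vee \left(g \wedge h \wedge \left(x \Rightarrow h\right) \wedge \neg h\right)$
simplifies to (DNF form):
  $g \wedge x$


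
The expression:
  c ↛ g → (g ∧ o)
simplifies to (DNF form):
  g ∨ ¬c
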